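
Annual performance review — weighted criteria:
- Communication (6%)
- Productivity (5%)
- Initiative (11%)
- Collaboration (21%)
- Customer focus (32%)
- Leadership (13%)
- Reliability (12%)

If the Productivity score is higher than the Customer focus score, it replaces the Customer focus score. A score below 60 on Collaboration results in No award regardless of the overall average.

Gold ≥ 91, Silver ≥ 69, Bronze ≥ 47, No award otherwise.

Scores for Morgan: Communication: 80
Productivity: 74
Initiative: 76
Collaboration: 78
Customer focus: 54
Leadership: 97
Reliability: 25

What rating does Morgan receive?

Silver

Productivity (74) > Customer focus (54), so Customer focus counts as 74.
Collaboration score 78 ≥ 60: minimum met.
Weighted total:
  Communication 80 × 0.06 = 4.8
  Productivity 74 × 0.05 = 3.7
  Initiative 76 × 0.11 = 8.36
  Collaboration 78 × 0.21 = 16.38
  Customer focus 74 × 0.32 = 23.68
  Leadership 97 × 0.13 = 12.61
  Reliability 25 × 0.12 = 3
Sum = 72.53
72.53 is ≥ 69 and < 91 → Silver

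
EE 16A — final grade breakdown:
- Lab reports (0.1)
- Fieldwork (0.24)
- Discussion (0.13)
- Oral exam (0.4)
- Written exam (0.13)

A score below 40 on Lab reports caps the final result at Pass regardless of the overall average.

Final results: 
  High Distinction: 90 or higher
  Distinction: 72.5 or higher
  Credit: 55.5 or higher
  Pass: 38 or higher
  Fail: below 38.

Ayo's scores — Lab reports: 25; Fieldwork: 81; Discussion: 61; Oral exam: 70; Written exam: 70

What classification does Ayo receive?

Pass

Lab reports score 25 < 40: minimum not met.
Weighted total:
  Lab reports 25 × 0.1 = 2.5
  Fieldwork 81 × 0.24 = 19.44
  Discussion 61 × 0.13 = 7.93
  Oral exam 70 × 0.4 = 28
  Written exam 70 × 0.13 = 9.1
Sum = 66.97
66.97 would be Credit; cap at Pass applies → Pass.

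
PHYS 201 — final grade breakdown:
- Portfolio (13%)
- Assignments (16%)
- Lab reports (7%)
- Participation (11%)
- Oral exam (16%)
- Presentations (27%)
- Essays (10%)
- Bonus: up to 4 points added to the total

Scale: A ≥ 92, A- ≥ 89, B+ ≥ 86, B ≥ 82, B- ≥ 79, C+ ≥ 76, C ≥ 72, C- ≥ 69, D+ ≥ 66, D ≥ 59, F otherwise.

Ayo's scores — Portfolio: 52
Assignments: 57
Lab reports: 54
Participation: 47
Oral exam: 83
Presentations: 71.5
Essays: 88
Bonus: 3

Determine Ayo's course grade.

Weighted total:
  Portfolio 52 × 0.13 = 6.76
  Assignments 57 × 0.16 = 9.12
  Lab reports 54 × 0.07 = 3.78
  Participation 47 × 0.11 = 5.17
  Oral exam 83 × 0.16 = 13.28
  Presentations 71.5 × 0.27 = 19.305
  Essays 88 × 0.1 = 8.8
Sum = 66.215
Bonus: 66.215 + 3 = 69.215
69.215 is ≥ 69 and < 72 → C-

C-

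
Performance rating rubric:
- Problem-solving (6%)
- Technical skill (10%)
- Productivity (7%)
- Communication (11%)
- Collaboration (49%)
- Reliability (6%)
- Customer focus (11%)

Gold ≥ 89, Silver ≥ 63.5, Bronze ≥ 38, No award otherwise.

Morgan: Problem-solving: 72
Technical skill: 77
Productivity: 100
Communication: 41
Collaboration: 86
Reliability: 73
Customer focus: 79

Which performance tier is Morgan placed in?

Silver

Weighted total:
  Problem-solving 72 × 0.06 = 4.32
  Technical skill 77 × 0.1 = 7.7
  Productivity 100 × 0.07 = 7
  Communication 41 × 0.11 = 4.51
  Collaboration 86 × 0.49 = 42.14
  Reliability 73 × 0.06 = 4.38
  Customer focus 79 × 0.11 = 8.69
Sum = 78.74
78.74 is ≥ 63.5 and < 89 → Silver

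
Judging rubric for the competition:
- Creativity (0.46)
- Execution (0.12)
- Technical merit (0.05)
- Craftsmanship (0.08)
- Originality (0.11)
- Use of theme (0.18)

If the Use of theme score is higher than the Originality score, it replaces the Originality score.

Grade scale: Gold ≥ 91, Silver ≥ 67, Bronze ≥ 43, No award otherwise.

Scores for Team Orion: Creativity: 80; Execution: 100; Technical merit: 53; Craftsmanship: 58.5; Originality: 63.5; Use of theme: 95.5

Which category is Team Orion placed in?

Use of theme (95.5) > Originality (63.5), so Originality counts as 95.5.
Weighted total:
  Creativity 80 × 0.46 = 36.8
  Execution 100 × 0.12 = 12
  Technical merit 53 × 0.05 = 2.65
  Craftsmanship 58.5 × 0.08 = 4.68
  Originality 95.5 × 0.11 = 10.505
  Use of theme 95.5 × 0.18 = 17.19
Sum = 83.825
83.825 is ≥ 67 and < 91 → Silver

Silver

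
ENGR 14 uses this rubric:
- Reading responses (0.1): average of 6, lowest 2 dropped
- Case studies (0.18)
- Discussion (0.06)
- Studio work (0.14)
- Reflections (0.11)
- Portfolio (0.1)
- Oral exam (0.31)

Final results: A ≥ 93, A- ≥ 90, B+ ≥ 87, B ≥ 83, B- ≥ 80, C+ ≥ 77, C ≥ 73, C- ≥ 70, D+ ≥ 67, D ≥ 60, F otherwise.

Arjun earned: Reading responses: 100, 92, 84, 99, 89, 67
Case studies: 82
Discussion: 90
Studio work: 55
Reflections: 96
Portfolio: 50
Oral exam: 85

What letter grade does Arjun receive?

Reading responses: drop 67, 84 → average of remaining 4 = 380/4 = 95
Weighted total:
  Reading responses 95 × 0.1 = 9.5
  Case studies 82 × 0.18 = 14.76
  Discussion 90 × 0.06 = 5.4
  Studio work 55 × 0.14 = 7.7
  Reflections 96 × 0.11 = 10.56
  Portfolio 50 × 0.1 = 5
  Oral exam 85 × 0.31 = 26.35
Sum = 79.27
79.27 is ≥ 77 and < 80 → C+

C+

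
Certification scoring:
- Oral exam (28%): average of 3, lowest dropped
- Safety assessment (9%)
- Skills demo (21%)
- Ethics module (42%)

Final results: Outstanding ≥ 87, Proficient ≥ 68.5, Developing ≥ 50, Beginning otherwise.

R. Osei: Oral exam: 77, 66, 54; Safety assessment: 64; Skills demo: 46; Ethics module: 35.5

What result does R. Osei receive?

Developing

Oral exam: drop 54 → average of remaining 2 = 143/2 = 71.5
Weighted total:
  Oral exam 71.5 × 0.28 = 20.02
  Safety assessment 64 × 0.09 = 5.76
  Skills demo 46 × 0.21 = 9.66
  Ethics module 35.5 × 0.42 = 14.91
Sum = 50.35
50.35 is ≥ 50 and < 68.5 → Developing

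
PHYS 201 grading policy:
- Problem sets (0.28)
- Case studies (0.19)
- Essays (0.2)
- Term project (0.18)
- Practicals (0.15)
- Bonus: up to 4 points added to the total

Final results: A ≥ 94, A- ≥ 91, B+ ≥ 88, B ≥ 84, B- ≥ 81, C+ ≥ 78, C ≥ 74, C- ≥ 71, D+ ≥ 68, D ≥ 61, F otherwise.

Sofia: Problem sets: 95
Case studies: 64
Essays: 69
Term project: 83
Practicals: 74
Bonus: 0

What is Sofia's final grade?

C+

Weighted total:
  Problem sets 95 × 0.28 = 26.6
  Case studies 64 × 0.19 = 12.16
  Essays 69 × 0.2 = 13.8
  Term project 83 × 0.18 = 14.94
  Practicals 74 × 0.15 = 11.1
Sum = 78.6
Bonus: 78.6 + 0 = 78.6
78.6 is ≥ 78 and < 81 → C+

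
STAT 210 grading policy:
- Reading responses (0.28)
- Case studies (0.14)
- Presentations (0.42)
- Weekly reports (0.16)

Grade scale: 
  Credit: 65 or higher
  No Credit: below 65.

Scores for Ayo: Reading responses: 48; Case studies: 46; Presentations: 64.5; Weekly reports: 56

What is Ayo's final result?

No Credit

Weighted total:
  Reading responses 48 × 0.28 = 13.44
  Case studies 46 × 0.14 = 6.44
  Presentations 64.5 × 0.42 = 27.09
  Weekly reports 56 × 0.16 = 8.96
Sum = 55.93
55.93 < 65 → No Credit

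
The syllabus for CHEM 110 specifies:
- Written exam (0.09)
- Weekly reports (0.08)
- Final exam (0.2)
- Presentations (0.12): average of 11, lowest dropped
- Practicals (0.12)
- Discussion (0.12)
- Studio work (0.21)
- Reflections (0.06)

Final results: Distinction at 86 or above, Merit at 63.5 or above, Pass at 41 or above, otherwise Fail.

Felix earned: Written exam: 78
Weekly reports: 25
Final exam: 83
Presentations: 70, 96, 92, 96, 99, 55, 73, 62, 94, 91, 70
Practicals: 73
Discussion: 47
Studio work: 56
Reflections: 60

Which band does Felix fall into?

Presentations: drop 55 → average of remaining 10 = 843/10 = 84.3
Weighted total:
  Written exam 78 × 0.09 = 7.02
  Weekly reports 25 × 0.08 = 2
  Final exam 83 × 0.2 = 16.6
  Presentations 84.3 × 0.12 = 10.116
  Practicals 73 × 0.12 = 8.76
  Discussion 47 × 0.12 = 5.64
  Studio work 56 × 0.21 = 11.76
  Reflections 60 × 0.06 = 3.6
Sum = 65.496
65.496 is ≥ 63.5 and < 86 → Merit

Merit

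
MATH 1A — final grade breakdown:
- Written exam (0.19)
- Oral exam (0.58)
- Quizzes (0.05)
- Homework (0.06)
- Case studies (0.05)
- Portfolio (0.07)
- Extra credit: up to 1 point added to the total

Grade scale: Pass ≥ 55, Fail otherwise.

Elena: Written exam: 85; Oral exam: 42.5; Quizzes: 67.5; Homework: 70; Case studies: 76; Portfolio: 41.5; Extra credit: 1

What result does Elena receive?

Weighted total:
  Written exam 85 × 0.19 = 16.15
  Oral exam 42.5 × 0.58 = 24.65
  Quizzes 67.5 × 0.05 = 3.375
  Homework 70 × 0.06 = 4.2
  Case studies 76 × 0.05 = 3.8
  Portfolio 41.5 × 0.07 = 2.905
Sum = 55.08
Extra credit: 55.08 + 1 = 56.08
56.08 ≥ 55 → Pass

Pass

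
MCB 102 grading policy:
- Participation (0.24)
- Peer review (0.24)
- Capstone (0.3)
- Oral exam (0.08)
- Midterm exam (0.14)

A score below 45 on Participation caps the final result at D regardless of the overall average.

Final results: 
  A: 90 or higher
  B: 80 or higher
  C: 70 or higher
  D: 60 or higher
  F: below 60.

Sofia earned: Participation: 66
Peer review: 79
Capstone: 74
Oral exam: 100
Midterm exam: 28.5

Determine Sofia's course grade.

D

Participation score 66 ≥ 45: minimum met.
Weighted total:
  Participation 66 × 0.24 = 15.84
  Peer review 79 × 0.24 = 18.96
  Capstone 74 × 0.3 = 22.2
  Oral exam 100 × 0.08 = 8
  Midterm exam 28.5 × 0.14 = 3.99
Sum = 68.99
68.99 is ≥ 60 and < 70 → D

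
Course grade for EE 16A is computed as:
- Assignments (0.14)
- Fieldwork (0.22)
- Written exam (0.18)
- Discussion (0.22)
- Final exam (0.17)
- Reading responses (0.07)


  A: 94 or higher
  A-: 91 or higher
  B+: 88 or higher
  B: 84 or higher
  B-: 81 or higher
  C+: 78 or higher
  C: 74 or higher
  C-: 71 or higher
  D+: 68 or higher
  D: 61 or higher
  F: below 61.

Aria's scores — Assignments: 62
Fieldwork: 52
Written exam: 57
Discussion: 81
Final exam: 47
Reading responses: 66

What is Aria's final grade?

Weighted total:
  Assignments 62 × 0.14 = 8.68
  Fieldwork 52 × 0.22 = 11.44
  Written exam 57 × 0.18 = 10.26
  Discussion 81 × 0.22 = 17.82
  Final exam 47 × 0.17 = 7.99
  Reading responses 66 × 0.07 = 4.62
Sum = 60.81
60.81 < 61 → F

F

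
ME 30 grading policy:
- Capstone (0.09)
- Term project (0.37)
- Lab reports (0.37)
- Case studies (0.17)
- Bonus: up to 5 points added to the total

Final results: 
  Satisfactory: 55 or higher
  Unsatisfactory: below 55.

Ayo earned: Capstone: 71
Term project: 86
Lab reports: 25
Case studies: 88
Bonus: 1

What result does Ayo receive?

Weighted total:
  Capstone 71 × 0.09 = 6.39
  Term project 86 × 0.37 = 31.82
  Lab reports 25 × 0.37 = 9.25
  Case studies 88 × 0.17 = 14.96
Sum = 62.42
Bonus: 62.42 + 1 = 63.42
63.42 ≥ 55 → Satisfactory

Satisfactory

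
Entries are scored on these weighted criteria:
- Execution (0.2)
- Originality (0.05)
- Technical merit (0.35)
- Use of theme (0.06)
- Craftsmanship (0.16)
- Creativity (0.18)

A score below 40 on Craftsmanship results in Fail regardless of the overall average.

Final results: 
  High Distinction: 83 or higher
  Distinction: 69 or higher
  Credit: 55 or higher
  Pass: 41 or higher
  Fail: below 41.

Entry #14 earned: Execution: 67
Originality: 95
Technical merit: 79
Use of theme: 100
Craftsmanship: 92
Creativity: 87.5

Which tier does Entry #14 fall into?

Craftsmanship score 92 ≥ 40: minimum met.
Weighted total:
  Execution 67 × 0.2 = 13.4
  Originality 95 × 0.05 = 4.75
  Technical merit 79 × 0.35 = 27.65
  Use of theme 100 × 0.06 = 6
  Craftsmanship 92 × 0.16 = 14.72
  Creativity 87.5 × 0.18 = 15.75
Sum = 82.27
82.27 is ≥ 69 and < 83 → Distinction

Distinction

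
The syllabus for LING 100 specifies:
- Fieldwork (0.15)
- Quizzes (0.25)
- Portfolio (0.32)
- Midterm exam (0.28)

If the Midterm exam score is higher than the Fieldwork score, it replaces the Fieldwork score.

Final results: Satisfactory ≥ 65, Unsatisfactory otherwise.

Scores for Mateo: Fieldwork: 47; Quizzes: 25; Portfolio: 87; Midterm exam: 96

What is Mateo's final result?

Midterm exam (96) > Fieldwork (47), so Fieldwork counts as 96.
Weighted total:
  Fieldwork 96 × 0.15 = 14.4
  Quizzes 25 × 0.25 = 6.25
  Portfolio 87 × 0.32 = 27.84
  Midterm exam 96 × 0.28 = 26.88
Sum = 75.37
75.37 ≥ 65 → Satisfactory

Satisfactory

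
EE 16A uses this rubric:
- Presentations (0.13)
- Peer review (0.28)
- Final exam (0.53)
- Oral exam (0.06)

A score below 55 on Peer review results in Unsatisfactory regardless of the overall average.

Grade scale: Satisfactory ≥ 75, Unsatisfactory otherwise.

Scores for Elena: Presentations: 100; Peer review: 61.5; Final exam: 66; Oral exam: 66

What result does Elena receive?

Peer review score 61.5 ≥ 55: minimum met.
Weighted total:
  Presentations 100 × 0.13 = 13
  Peer review 61.5 × 0.28 = 17.22
  Final exam 66 × 0.53 = 34.98
  Oral exam 66 × 0.06 = 3.96
Sum = 69.16
69.16 < 75 → Unsatisfactory

Unsatisfactory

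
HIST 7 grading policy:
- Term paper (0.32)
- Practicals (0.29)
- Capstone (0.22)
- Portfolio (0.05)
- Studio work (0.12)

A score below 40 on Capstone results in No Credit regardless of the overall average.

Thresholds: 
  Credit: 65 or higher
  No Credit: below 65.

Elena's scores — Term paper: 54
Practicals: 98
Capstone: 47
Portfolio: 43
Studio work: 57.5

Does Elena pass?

Capstone score 47 ≥ 40: minimum met.
Weighted total:
  Term paper 54 × 0.32 = 17.28
  Practicals 98 × 0.29 = 28.42
  Capstone 47 × 0.22 = 10.34
  Portfolio 43 × 0.05 = 2.15
  Studio work 57.5 × 0.12 = 6.9
Sum = 65.09
65.09 ≥ 65 → Credit

Credit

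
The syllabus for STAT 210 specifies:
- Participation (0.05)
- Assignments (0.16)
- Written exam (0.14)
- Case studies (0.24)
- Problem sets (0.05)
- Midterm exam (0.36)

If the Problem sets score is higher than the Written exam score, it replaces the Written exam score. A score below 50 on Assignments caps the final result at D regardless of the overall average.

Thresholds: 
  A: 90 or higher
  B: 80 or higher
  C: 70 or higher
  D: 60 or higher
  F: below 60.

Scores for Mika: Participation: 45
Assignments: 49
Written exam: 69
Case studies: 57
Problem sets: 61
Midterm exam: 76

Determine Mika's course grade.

D

Problem sets (61) ≤ Written exam (69), so Written exam stays at 69.
Assignments score 49 < 50: minimum not met.
Weighted total:
  Participation 45 × 0.05 = 2.25
  Assignments 49 × 0.16 = 7.84
  Written exam 69 × 0.14 = 9.66
  Case studies 57 × 0.24 = 13.68
  Problem sets 61 × 0.05 = 3.05
  Midterm exam 76 × 0.36 = 27.36
Sum = 63.84
63.84 would be D; cap at D applies → D.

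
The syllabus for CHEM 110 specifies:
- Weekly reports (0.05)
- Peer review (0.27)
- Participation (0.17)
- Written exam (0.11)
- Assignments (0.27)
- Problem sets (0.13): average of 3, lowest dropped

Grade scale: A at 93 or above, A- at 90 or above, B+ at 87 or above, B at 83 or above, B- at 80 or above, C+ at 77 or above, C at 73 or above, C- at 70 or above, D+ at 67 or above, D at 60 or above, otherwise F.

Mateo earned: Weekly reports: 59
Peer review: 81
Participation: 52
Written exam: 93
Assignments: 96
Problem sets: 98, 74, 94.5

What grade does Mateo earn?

B-

Problem sets: drop 74 → average of remaining 2 = 192.5/2 = 96.25
Weighted total:
  Weekly reports 59 × 0.05 = 2.95
  Peer review 81 × 0.27 = 21.87
  Participation 52 × 0.17 = 8.84
  Written exam 93 × 0.11 = 10.23
  Assignments 96 × 0.27 = 25.92
  Problem sets 96.25 × 0.13 = 12.5125
Sum = 82.3225
82.3225 is ≥ 80 and < 83 → B-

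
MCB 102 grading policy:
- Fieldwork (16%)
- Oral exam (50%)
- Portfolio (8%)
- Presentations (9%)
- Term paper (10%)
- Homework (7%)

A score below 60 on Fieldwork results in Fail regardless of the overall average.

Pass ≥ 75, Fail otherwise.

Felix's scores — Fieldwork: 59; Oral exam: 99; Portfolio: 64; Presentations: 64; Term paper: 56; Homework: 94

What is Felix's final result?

Fail

Fieldwork score 59 < 60: minimum not met.
Weighted total:
  Fieldwork 59 × 0.16 = 9.44
  Oral exam 99 × 0.5 = 49.5
  Portfolio 64 × 0.08 = 5.12
  Presentations 64 × 0.09 = 5.76
  Term paper 56 × 0.1 = 5.6
  Homework 94 × 0.07 = 6.58
Sum = 82
Because the Fieldwork minimum was not met, the result is Fail.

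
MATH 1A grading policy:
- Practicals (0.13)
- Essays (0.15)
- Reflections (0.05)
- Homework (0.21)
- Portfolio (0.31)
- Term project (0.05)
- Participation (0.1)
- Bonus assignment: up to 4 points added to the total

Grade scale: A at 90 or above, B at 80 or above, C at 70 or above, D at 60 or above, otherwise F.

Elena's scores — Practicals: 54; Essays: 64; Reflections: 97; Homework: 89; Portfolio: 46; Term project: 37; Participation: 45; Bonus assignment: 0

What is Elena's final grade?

D

Weighted total:
  Practicals 54 × 0.13 = 7.02
  Essays 64 × 0.15 = 9.6
  Reflections 97 × 0.05 = 4.85
  Homework 89 × 0.21 = 18.69
  Portfolio 46 × 0.31 = 14.26
  Term project 37 × 0.05 = 1.85
  Participation 45 × 0.1 = 4.5
Sum = 60.77
Bonus assignment: 60.77 + 0 = 60.77
60.77 is ≥ 60 and < 70 → D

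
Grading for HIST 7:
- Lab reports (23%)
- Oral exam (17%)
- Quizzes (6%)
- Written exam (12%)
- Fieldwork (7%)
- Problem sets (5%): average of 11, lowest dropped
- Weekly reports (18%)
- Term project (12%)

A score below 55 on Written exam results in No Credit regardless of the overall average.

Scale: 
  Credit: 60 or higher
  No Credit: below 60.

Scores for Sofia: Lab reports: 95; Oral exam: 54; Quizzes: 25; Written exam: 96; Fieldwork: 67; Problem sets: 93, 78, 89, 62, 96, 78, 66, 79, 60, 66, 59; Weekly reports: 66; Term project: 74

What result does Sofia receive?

Problem sets: drop 59 → average of remaining 10 = 767/10 = 76.7
Written exam score 96 ≥ 55: minimum met.
Weighted total:
  Lab reports 95 × 0.23 = 21.85
  Oral exam 54 × 0.17 = 9.18
  Quizzes 25 × 0.06 = 1.5
  Written exam 96 × 0.12 = 11.52
  Fieldwork 67 × 0.07 = 4.69
  Problem sets 76.7 × 0.05 = 3.835
  Weekly reports 66 × 0.18 = 11.88
  Term project 74 × 0.12 = 8.88
Sum = 73.335
73.335 ≥ 60 → Credit

Credit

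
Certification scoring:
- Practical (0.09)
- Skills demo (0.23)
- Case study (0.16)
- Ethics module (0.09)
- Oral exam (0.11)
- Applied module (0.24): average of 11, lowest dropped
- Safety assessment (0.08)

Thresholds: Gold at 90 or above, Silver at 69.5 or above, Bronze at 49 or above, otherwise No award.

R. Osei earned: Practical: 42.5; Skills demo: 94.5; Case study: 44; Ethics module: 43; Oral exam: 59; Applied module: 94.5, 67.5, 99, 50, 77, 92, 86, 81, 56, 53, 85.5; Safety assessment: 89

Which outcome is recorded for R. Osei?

Applied module: drop 50 → average of remaining 10 = 791.5/10 = 79.15
Weighted total:
  Practical 42.5 × 0.09 = 3.825
  Skills demo 94.5 × 0.23 = 21.735
  Case study 44 × 0.16 = 7.04
  Ethics module 43 × 0.09 = 3.87
  Oral exam 59 × 0.11 = 6.49
  Applied module 79.15 × 0.24 = 18.996
  Safety assessment 89 × 0.08 = 7.12
Sum = 69.076
69.076 is ≥ 49 and < 69.5 → Bronze

Bronze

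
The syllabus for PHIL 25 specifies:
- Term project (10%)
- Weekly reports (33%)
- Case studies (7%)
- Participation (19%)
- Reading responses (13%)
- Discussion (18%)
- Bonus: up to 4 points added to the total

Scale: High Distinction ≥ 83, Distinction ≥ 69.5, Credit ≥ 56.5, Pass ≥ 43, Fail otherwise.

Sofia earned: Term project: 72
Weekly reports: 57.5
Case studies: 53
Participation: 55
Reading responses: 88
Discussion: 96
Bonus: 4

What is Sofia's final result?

Weighted total:
  Term project 72 × 0.1 = 7.2
  Weekly reports 57.5 × 0.33 = 18.975
  Case studies 53 × 0.07 = 3.71
  Participation 55 × 0.19 = 10.45
  Reading responses 88 × 0.13 = 11.44
  Discussion 96 × 0.18 = 17.28
Sum = 69.055
Bonus: 69.055 + 4 = 73.055
73.055 is ≥ 69.5 and < 83 → Distinction

Distinction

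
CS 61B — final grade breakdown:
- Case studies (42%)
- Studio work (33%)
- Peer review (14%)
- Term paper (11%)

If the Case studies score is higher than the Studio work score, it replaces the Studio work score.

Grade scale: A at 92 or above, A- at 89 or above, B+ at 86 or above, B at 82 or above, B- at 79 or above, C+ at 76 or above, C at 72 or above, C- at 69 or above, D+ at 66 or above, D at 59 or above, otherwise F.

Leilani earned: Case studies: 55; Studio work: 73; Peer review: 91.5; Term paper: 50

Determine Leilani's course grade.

Case studies (55) ≤ Studio work (73), so Studio work stays at 73.
Weighted total:
  Case studies 55 × 0.42 = 23.1
  Studio work 73 × 0.33 = 24.09
  Peer review 91.5 × 0.14 = 12.81
  Term paper 50 × 0.11 = 5.5
Sum = 65.5
65.5 is ≥ 59 and < 66 → D

D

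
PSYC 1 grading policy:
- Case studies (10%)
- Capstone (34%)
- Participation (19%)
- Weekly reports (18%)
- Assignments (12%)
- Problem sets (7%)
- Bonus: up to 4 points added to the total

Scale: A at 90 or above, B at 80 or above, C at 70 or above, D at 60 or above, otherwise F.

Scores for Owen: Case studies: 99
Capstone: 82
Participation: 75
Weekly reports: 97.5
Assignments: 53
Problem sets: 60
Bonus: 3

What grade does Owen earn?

Weighted total:
  Case studies 99 × 0.1 = 9.9
  Capstone 82 × 0.34 = 27.88
  Participation 75 × 0.19 = 14.25
  Weekly reports 97.5 × 0.18 = 17.55
  Assignments 53 × 0.12 = 6.36
  Problem sets 60 × 0.07 = 4.2
Sum = 80.14
Bonus: 80.14 + 3 = 83.14
83.14 is ≥ 80 and < 90 → B

B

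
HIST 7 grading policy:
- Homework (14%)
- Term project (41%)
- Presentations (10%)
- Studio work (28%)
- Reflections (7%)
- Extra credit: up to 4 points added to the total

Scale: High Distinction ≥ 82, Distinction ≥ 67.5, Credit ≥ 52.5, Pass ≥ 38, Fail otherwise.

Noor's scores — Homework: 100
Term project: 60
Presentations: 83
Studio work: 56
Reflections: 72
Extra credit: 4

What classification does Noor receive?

Distinction

Weighted total:
  Homework 100 × 0.14 = 14
  Term project 60 × 0.41 = 24.6
  Presentations 83 × 0.1 = 8.3
  Studio work 56 × 0.28 = 15.68
  Reflections 72 × 0.07 = 5.04
Sum = 67.62
Extra credit: 67.62 + 4 = 71.62
71.62 is ≥ 67.5 and < 82 → Distinction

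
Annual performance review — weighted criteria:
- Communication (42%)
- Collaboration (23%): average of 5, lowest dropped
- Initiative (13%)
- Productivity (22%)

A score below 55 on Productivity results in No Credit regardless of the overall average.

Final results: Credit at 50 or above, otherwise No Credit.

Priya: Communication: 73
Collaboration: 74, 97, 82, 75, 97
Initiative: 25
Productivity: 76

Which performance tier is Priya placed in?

Credit

Collaboration: drop 74 → average of remaining 4 = 351/4 = 87.75
Productivity score 76 ≥ 55: minimum met.
Weighted total:
  Communication 73 × 0.42 = 30.66
  Collaboration 87.75 × 0.23 = 20.1825
  Initiative 25 × 0.13 = 3.25
  Productivity 76 × 0.22 = 16.72
Sum = 70.8125
70.8125 ≥ 50 → Credit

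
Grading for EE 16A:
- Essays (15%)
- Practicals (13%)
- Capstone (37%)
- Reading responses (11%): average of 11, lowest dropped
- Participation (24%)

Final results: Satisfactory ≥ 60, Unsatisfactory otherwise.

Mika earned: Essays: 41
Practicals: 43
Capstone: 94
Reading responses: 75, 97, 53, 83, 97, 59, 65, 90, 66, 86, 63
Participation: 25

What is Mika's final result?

Satisfactory

Reading responses: drop 53 → average of remaining 10 = 781/10 = 78.1
Weighted total:
  Essays 41 × 0.15 = 6.15
  Practicals 43 × 0.13 = 5.59
  Capstone 94 × 0.37 = 34.78
  Reading responses 78.1 × 0.11 = 8.591
  Participation 25 × 0.24 = 6
Sum = 61.111
61.111 ≥ 60 → Satisfactory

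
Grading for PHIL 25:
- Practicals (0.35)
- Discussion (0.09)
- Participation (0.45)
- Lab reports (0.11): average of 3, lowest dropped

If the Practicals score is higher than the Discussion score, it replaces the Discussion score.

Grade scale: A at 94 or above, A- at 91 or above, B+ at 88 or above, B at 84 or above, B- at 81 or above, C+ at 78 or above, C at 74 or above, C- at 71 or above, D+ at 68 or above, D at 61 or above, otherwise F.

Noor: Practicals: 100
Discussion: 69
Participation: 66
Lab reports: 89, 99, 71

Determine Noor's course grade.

B

Lab reports: drop 71 → average of remaining 2 = 188/2 = 94
Practicals (100) > Discussion (69), so Discussion counts as 100.
Weighted total:
  Practicals 100 × 0.35 = 35
  Discussion 100 × 0.09 = 9
  Participation 66 × 0.45 = 29.7
  Lab reports 94 × 0.11 = 10.34
Sum = 84.04
84.04 is ≥ 84 and < 88 → B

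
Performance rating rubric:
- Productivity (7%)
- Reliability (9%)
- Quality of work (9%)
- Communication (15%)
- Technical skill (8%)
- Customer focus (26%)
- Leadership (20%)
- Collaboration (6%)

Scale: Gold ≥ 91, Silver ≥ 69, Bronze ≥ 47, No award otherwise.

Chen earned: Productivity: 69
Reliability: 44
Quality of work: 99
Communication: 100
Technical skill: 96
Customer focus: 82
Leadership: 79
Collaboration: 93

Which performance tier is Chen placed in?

Silver

Weighted total:
  Productivity 69 × 0.07 = 4.83
  Reliability 44 × 0.09 = 3.96
  Quality of work 99 × 0.09 = 8.91
  Communication 100 × 0.15 = 15
  Technical skill 96 × 0.08 = 7.68
  Customer focus 82 × 0.26 = 21.32
  Leadership 79 × 0.2 = 15.8
  Collaboration 93 × 0.06 = 5.58
Sum = 83.08
83.08 is ≥ 69 and < 91 → Silver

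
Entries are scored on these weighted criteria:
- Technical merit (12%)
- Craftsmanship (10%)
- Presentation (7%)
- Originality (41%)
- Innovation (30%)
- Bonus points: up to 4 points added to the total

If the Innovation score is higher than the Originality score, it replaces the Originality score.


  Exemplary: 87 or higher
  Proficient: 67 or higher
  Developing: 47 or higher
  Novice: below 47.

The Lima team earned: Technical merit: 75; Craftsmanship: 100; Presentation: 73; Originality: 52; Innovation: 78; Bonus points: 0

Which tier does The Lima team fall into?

Proficient

Innovation (78) > Originality (52), so Originality counts as 78.
Weighted total:
  Technical merit 75 × 0.12 = 9
  Craftsmanship 100 × 0.1 = 10
  Presentation 73 × 0.07 = 5.11
  Originality 78 × 0.41 = 31.98
  Innovation 78 × 0.3 = 23.4
Sum = 79.49
Bonus points: 79.49 + 0 = 79.49
79.49 is ≥ 67 and < 87 → Proficient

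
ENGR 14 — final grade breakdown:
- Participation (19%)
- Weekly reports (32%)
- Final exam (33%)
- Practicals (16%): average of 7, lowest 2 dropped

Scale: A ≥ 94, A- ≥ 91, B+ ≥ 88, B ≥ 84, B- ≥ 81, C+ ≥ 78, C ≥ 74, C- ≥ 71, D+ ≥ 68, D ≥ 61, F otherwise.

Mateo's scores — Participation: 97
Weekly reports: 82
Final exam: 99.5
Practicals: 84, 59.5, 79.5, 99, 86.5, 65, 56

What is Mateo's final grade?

Practicals: drop 56, 59.5 → average of remaining 5 = 414/5 = 82.8
Weighted total:
  Participation 97 × 0.19 = 18.43
  Weekly reports 82 × 0.32 = 26.24
  Final exam 99.5 × 0.33 = 32.835
  Practicals 82.8 × 0.16 = 13.248
Sum = 90.753
90.753 is ≥ 88 and < 91 → B+

B+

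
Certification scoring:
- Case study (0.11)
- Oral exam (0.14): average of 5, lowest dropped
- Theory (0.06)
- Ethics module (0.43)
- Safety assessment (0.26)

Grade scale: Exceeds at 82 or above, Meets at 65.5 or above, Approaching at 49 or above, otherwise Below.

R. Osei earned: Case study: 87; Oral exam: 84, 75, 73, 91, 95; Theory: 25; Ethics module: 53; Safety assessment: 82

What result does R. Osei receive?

Oral exam: drop 73 → average of remaining 4 = 345/4 = 86.25
Weighted total:
  Case study 87 × 0.11 = 9.57
  Oral exam 86.25 × 0.14 = 12.075
  Theory 25 × 0.06 = 1.5
  Ethics module 53 × 0.43 = 22.79
  Safety assessment 82 × 0.26 = 21.32
Sum = 67.255
67.255 is ≥ 65.5 and < 82 → Meets

Meets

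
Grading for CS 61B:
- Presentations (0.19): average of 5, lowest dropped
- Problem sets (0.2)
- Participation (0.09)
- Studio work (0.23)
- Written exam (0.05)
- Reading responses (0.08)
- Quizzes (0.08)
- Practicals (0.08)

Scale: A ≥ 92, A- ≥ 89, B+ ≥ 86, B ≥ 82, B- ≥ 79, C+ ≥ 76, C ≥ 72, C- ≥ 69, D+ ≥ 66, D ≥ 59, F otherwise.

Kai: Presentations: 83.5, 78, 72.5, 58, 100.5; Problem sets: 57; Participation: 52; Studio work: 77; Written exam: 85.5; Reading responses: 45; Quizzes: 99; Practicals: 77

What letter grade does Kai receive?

Presentations: drop 58 → average of remaining 4 = 334.5/4 = 83.625
Weighted total:
  Presentations 83.625 × 0.19 = 15.88875
  Problem sets 57 × 0.2 = 11.4
  Participation 52 × 0.09 = 4.68
  Studio work 77 × 0.23 = 17.71
  Written exam 85.5 × 0.05 = 4.275
  Reading responses 45 × 0.08 = 3.6
  Quizzes 99 × 0.08 = 7.92
  Practicals 77 × 0.08 = 6.16
Sum = 71.63375
71.63375 is ≥ 69 and < 72 → C-

C-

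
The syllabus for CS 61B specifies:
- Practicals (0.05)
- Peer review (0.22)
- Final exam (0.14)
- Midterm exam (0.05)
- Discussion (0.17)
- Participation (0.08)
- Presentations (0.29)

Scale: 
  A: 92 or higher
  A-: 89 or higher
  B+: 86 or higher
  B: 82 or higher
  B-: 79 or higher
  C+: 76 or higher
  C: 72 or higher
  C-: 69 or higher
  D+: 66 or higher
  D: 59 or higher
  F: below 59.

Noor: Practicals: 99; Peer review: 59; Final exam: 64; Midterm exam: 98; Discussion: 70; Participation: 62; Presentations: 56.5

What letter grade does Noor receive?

Weighted total:
  Practicals 99 × 0.05 = 4.95
  Peer review 59 × 0.22 = 12.98
  Final exam 64 × 0.14 = 8.96
  Midterm exam 98 × 0.05 = 4.9
  Discussion 70 × 0.17 = 11.9
  Participation 62 × 0.08 = 4.96
  Presentations 56.5 × 0.29 = 16.385
Sum = 65.035
65.035 is ≥ 59 and < 66 → D

D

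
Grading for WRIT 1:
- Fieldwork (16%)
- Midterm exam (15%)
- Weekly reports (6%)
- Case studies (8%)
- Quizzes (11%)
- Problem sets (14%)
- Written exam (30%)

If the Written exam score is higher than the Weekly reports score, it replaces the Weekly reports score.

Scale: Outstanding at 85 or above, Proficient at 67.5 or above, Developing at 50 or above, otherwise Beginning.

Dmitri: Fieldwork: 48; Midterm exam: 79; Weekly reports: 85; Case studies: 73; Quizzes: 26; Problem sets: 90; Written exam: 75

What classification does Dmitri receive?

Proficient

Written exam (75) ≤ Weekly reports (85), so Weekly reports stays at 85.
Weighted total:
  Fieldwork 48 × 0.16 = 7.68
  Midterm exam 79 × 0.15 = 11.85
  Weekly reports 85 × 0.06 = 5.1
  Case studies 73 × 0.08 = 5.84
  Quizzes 26 × 0.11 = 2.86
  Problem sets 90 × 0.14 = 12.6
  Written exam 75 × 0.3 = 22.5
Sum = 68.43
68.43 is ≥ 67.5 and < 85 → Proficient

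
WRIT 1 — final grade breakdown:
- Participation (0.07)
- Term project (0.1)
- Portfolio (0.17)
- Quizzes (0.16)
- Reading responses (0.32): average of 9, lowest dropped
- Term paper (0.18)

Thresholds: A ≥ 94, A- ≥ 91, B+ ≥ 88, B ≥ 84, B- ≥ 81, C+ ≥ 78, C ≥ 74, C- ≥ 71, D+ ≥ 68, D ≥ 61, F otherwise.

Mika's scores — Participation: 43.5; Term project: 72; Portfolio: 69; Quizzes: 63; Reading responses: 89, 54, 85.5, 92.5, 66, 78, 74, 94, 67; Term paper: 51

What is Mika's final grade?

Reading responses: drop 54 → average of remaining 8 = 646/8 = 80.75
Weighted total:
  Participation 43.5 × 0.07 = 3.045
  Term project 72 × 0.1 = 7.2
  Portfolio 69 × 0.17 = 11.73
  Quizzes 63 × 0.16 = 10.08
  Reading responses 80.75 × 0.32 = 25.84
  Term paper 51 × 0.18 = 9.18
Sum = 67.075
67.075 is ≥ 61 and < 68 → D

D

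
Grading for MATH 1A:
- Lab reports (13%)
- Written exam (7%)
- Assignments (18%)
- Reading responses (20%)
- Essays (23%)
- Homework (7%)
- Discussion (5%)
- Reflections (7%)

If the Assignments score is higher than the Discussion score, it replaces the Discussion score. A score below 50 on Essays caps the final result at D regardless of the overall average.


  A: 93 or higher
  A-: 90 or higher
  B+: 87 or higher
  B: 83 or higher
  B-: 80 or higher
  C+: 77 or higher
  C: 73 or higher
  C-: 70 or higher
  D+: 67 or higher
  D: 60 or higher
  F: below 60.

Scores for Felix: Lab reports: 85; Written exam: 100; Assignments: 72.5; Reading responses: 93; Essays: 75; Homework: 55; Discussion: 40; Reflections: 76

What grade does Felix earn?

C+

Assignments (72.5) > Discussion (40), so Discussion counts as 72.5.
Essays score 75 ≥ 50: minimum met.
Weighted total:
  Lab reports 85 × 0.13 = 11.05
  Written exam 100 × 0.07 = 7
  Assignments 72.5 × 0.18 = 13.05
  Reading responses 93 × 0.2 = 18.6
  Essays 75 × 0.23 = 17.25
  Homework 55 × 0.07 = 3.85
  Discussion 72.5 × 0.05 = 3.625
  Reflections 76 × 0.07 = 5.32
Sum = 79.745
79.745 is ≥ 77 and < 80 → C+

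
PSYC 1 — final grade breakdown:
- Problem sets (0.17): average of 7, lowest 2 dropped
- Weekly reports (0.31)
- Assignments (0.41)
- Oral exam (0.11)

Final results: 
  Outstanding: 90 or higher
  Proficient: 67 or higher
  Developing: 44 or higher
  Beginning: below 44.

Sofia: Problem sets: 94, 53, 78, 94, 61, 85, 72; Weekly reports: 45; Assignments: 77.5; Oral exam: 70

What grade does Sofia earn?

Problem sets: drop 53, 61 → average of remaining 5 = 423/5 = 84.6
Weighted total:
  Problem sets 84.6 × 0.17 = 14.382
  Weekly reports 45 × 0.31 = 13.95
  Assignments 77.5 × 0.41 = 31.775
  Oral exam 70 × 0.11 = 7.7
Sum = 67.807
67.807 is ≥ 67 and < 90 → Proficient

Proficient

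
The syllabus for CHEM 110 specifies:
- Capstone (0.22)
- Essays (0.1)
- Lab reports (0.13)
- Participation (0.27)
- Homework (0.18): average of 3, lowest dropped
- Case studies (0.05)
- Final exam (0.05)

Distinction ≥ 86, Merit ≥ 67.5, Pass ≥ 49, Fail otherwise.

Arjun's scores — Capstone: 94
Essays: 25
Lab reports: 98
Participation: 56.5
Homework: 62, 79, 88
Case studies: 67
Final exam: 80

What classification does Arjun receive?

Merit

Homework: drop 62 → average of remaining 2 = 167/2 = 83.5
Weighted total:
  Capstone 94 × 0.22 = 20.68
  Essays 25 × 0.1 = 2.5
  Lab reports 98 × 0.13 = 12.74
  Participation 56.5 × 0.27 = 15.255
  Homework 83.5 × 0.18 = 15.03
  Case studies 67 × 0.05 = 3.35
  Final exam 80 × 0.05 = 4
Sum = 73.555
73.555 is ≥ 67.5 and < 86 → Merit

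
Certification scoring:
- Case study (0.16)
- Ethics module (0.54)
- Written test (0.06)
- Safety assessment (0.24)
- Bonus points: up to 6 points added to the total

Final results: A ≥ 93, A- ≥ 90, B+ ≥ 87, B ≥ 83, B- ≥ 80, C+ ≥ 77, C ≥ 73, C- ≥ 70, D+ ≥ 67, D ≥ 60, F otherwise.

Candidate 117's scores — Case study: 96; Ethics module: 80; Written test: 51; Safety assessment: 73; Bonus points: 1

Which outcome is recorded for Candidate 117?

Weighted total:
  Case study 96 × 0.16 = 15.36
  Ethics module 80 × 0.54 = 43.2
  Written test 51 × 0.06 = 3.06
  Safety assessment 73 × 0.24 = 17.52
Sum = 79.14
Bonus points: 79.14 + 1 = 80.14
80.14 is ≥ 80 and < 83 → B-

B-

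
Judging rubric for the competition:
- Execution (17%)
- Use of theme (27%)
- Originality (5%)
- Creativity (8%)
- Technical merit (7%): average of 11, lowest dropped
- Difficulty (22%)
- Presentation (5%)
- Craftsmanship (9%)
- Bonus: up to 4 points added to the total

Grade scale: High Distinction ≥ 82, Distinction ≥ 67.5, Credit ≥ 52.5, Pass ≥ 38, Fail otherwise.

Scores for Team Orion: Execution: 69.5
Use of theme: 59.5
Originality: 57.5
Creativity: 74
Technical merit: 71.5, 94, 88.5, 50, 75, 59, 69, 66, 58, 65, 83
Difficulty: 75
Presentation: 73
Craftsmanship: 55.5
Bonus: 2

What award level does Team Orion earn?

Technical merit: drop 50 → average of remaining 10 = 729/10 = 72.9
Weighted total:
  Execution 69.5 × 0.17 = 11.815
  Use of theme 59.5 × 0.27 = 16.065
  Originality 57.5 × 0.05 = 2.875
  Creativity 74 × 0.08 = 5.92
  Technical merit 72.9 × 0.07 = 5.103
  Difficulty 75 × 0.22 = 16.5
  Presentation 73 × 0.05 = 3.65
  Craftsmanship 55.5 × 0.09 = 4.995
Sum = 66.923
Bonus: 66.923 + 2 = 68.923
68.923 is ≥ 67.5 and < 82 → Distinction

Distinction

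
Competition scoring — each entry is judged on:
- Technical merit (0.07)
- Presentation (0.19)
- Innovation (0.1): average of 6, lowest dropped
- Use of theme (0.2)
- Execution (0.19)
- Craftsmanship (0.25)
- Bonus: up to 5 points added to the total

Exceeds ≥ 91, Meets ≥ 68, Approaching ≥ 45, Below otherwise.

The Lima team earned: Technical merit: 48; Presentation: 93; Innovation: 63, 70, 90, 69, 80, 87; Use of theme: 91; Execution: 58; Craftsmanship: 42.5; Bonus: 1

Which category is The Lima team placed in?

Meets

Innovation: drop 63 → average of remaining 5 = 396/5 = 79.2
Weighted total:
  Technical merit 48 × 0.07 = 3.36
  Presentation 93 × 0.19 = 17.67
  Innovation 79.2 × 0.1 = 7.92
  Use of theme 91 × 0.2 = 18.2
  Execution 58 × 0.19 = 11.02
  Craftsmanship 42.5 × 0.25 = 10.625
Sum = 68.795
Bonus: 68.795 + 1 = 69.795
69.795 is ≥ 68 and < 91 → Meets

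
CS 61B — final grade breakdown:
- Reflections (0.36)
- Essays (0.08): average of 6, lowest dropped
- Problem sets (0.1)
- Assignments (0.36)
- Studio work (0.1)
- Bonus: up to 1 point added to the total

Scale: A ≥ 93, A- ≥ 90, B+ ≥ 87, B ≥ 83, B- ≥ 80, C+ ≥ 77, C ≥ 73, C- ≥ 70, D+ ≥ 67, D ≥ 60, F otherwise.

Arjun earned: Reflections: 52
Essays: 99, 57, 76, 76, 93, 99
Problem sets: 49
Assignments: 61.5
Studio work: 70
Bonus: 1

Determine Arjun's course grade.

Essays: drop 57 → average of remaining 5 = 443/5 = 88.6
Weighted total:
  Reflections 52 × 0.36 = 18.72
  Essays 88.6 × 0.08 = 7.088
  Problem sets 49 × 0.1 = 4.9
  Assignments 61.5 × 0.36 = 22.14
  Studio work 70 × 0.1 = 7
Sum = 59.848
Bonus: 59.848 + 1 = 60.848
60.848 is ≥ 60 and < 67 → D

D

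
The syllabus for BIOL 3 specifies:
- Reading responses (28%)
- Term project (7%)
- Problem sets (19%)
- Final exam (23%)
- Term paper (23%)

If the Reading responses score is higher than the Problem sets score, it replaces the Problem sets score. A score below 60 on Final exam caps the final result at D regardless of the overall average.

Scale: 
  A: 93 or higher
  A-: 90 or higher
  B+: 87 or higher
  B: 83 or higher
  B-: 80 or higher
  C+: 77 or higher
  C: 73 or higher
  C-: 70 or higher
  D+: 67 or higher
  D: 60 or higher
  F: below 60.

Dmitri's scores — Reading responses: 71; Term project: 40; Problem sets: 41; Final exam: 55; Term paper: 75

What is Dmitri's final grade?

Reading responses (71) > Problem sets (41), so Problem sets counts as 71.
Final exam score 55 < 60: minimum not met.
Weighted total:
  Reading responses 71 × 0.28 = 19.88
  Term project 40 × 0.07 = 2.8
  Problem sets 71 × 0.19 = 13.49
  Final exam 55 × 0.23 = 12.65
  Term paper 75 × 0.23 = 17.25
Sum = 66.07
66.07 would be D; cap at D applies → D.

D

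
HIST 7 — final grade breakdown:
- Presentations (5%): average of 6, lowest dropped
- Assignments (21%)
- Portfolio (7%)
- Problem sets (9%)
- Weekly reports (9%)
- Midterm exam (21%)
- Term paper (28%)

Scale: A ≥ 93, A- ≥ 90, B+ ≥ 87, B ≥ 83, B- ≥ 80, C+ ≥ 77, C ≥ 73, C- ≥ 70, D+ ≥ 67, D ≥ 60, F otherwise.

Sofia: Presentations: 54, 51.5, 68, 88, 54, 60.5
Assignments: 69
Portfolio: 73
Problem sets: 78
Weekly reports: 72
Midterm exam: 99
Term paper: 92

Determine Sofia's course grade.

B-

Presentations: drop 51.5 → average of remaining 5 = 324.5/5 = 64.9
Weighted total:
  Presentations 64.9 × 0.05 = 3.245
  Assignments 69 × 0.21 = 14.49
  Portfolio 73 × 0.07 = 5.11
  Problem sets 78 × 0.09 = 7.02
  Weekly reports 72 × 0.09 = 6.48
  Midterm exam 99 × 0.21 = 20.79
  Term paper 92 × 0.28 = 25.76
Sum = 82.895
82.895 is ≥ 80 and < 83 → B-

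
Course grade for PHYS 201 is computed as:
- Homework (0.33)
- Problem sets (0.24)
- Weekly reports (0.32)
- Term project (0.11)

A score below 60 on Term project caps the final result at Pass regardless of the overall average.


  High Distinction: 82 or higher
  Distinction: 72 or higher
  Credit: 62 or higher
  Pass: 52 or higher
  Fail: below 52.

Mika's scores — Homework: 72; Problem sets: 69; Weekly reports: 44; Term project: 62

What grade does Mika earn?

Pass

Term project score 62 ≥ 60: minimum met.
Weighted total:
  Homework 72 × 0.33 = 23.76
  Problem sets 69 × 0.24 = 16.56
  Weekly reports 44 × 0.32 = 14.08
  Term project 62 × 0.11 = 6.82
Sum = 61.22
61.22 is ≥ 52 and < 62 → Pass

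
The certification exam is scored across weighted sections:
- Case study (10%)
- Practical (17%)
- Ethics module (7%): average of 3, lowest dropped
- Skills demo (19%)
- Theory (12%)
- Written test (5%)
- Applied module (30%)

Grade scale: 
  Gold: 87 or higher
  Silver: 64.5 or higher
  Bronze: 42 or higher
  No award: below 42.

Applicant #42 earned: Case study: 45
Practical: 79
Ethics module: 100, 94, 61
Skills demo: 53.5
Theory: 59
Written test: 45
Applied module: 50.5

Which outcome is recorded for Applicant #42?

Ethics module: drop 61 → average of remaining 2 = 194/2 = 97
Weighted total:
  Case study 45 × 0.1 = 4.5
  Practical 79 × 0.17 = 13.43
  Ethics module 97 × 0.07 = 6.79
  Skills demo 53.5 × 0.19 = 10.165
  Theory 59 × 0.12 = 7.08
  Written test 45 × 0.05 = 2.25
  Applied module 50.5 × 0.3 = 15.15
Sum = 59.365
59.365 is ≥ 42 and < 64.5 → Bronze

Bronze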